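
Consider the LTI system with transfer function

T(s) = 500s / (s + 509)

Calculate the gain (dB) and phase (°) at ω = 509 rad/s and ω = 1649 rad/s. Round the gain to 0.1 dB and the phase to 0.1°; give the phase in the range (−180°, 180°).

At s = jω = j509:
zero at origin: s = j509 → |·| = 509, ∠ = 90.00°
pole (s+509): 509 + j509 → |·| = √(509²+509²) = √518162 ≈ 719.83, ∠ = arctan(509/509) ≈ 45.00°
|T| = 500 · 509 / 719.83 ≈ 353.56
Gain = 20 log₁₀(353.56) ≈ 50.97 dB
∠T = 90.00° − 45.00° = 45.00°

At s = jω = j1649:
zero at origin: s = j1649 → |·| = 1649, ∠ = 90.00°
pole (s+509): 509 + j1649 → |·| = √(509²+1649²) = √2978282 ≈ 1725.8, ∠ = arctan(1649/509) ≈ 72.85°
|T| = 500 · 1649 / 1725.8 ≈ 477.75
Gain = 20 log₁₀(477.75) ≈ 53.58 dB
∠T = 90.00° − 72.85° = 17.15°

ω = 509: 51.0 dB, 45.0°; ω = 1649: 53.6 dB, 17.2°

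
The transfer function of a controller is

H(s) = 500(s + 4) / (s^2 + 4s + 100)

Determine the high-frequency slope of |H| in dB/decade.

Each pole contributes −20 dB/decade at high frequency; each zero contributes +20 dB/decade.
Net: 1 zero(s) − 2 pole(s) → -20 dB/decade.

-20 dB/decade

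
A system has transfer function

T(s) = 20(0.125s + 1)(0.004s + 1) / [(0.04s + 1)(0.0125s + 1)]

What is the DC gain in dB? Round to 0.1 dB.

T(0) = 20 · 1 / 1 = 20
20 log₁₀(20) ≈ 26.02 dB

26.0 dB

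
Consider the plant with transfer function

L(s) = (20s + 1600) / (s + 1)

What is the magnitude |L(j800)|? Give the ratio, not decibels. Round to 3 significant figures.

20.1

Substitute s = j800:
Numerator: 20(j800) + 1600 = 1600 + j16000
Denominator: (j800) + 1 = 1 + j800
|N| = √(1600² + 16000²) ≈ 16080, ∠N ≈ 84.29°
|D| = √(1² + 800²) ≈ 800, ∠D ≈ 89.93°
|L| = 16080 / 800 ≈ 20.1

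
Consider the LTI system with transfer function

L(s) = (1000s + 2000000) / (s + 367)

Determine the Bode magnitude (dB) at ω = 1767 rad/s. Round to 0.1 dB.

63.4 dB

Substitute s = j1767:
Numerator: 1000(j1767) + 2000000 = 2000000 + j1767000
Denominator: (j1767) + 367 = 367 + j1767
|N| = √(2000000² + 1767000²) ≈ 2.6688e+06, ∠N ≈ 41.46°
|D| = √(367² + 1767²) ≈ 1804.7, ∠D ≈ 78.27°
|L| = 2.6688e+06 / 1804.7 ≈ 1478.8
Gain = 20 log₁₀(1478.8) ≈ 63.40 dB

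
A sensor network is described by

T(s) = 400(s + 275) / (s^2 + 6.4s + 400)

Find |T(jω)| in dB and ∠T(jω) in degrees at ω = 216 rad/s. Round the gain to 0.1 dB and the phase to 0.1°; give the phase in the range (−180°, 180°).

9.6 dB, -140.1°

At s = jω = j216:
zero (s+275): 275 + j216 → |·| = √(275²+216²) = √122281 ≈ 349.69, ∠ = arctan(216/275) ≈ 38.15°
quadratic: (j216)² + 6.4·j216 + 400 = -46256 + j1382.4 → |·| ≈ 46277, ∠ ≈ 178.29°
|T| = 400 · 349.69 / 46277 ≈ 3.0226
Gain = 20 log₁₀(3.0226) ≈ 9.61 dB
∠T = 38.15° − 178.29° = -140.14°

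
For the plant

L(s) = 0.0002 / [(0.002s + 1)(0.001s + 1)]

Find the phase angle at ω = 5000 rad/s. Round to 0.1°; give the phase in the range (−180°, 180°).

At ω = 5000 rad/s:
pole (1 + j5000·0.002) = 1 + j10 → |·| ≈ 10.05, ∠ ≈ 84.29°
pole (1 + j5000·0.001) = 1 + j5 → |·| ≈ 5.099, ∠ ≈ 78.69°
∠L = (0°) − (84.29° + 78.69°) = -162.98°

-163.0°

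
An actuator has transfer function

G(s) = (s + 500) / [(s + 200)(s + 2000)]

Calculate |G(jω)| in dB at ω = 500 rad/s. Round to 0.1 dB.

At s = jω = j500:
zero (s+500): 500 + j500 → |·| = √(500²+500²) = √500000 ≈ 707.11, ∠ = arctan(500/500) ≈ 45.00°
pole (s+200): 200 + j500 → |·| = √(200²+500²) = √290000 ≈ 538.52, ∠ = arctan(500/200) ≈ 68.20°
pole (s+2000): 2000 + j500 → |·| = √(2000²+500²) = √4250000 ≈ 2061.6, ∠ = arctan(500/2000) ≈ 14.04°
|G| = 1 · 707.11 / 1.1102e+06 ≈ 0.00063692
Gain = 20 log₁₀(0.00063692) ≈ -63.92 dB

-63.9 dB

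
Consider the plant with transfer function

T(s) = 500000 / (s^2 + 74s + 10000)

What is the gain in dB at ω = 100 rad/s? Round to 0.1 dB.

36.6 dB

At s = jω = j100:
quadratic: (j100)² + 74·j100 + 10000 = 0 + j7400 → |·| ≈ 7400, ∠ ≈ 90.00°
|T| = 500000 / 7400 ≈ 67.568
Gain = 20 log₁₀(67.568) ≈ 36.59 dB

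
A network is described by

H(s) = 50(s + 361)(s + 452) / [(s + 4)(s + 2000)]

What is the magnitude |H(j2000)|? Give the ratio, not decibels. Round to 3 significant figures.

At s = jω = j2000:
zero (s+361): 361 + j2000 → |·| = √(361²+2000²) = √4130321 ≈ 2032.3, ∠ = arctan(2000/361) ≈ 79.77°
zero (s+452): 452 + j2000 → |·| = √(452²+2000²) = √4204304 ≈ 2050.4, ∠ = arctan(2000/452) ≈ 77.27°
pole (s+4): 4 + j2000 → |·| = √(4²+2000²) = √4000016 ≈ 2000, ∠ = arctan(2000/4) ≈ 89.89°
pole (s+2000): 2000 + j2000 → |·| = √(2000²+2000²) = √8000000 ≈ 2828.4, ∠ = arctan(2000/2000) ≈ 45.00°
|H| = 50 · 4.167e+06 / 5.6568e+06 ≈ 36.832

36.8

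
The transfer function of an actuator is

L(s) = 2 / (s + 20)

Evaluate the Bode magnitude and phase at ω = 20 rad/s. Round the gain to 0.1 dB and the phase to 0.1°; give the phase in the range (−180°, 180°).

-23.0 dB, -45.0°

Substitute s = j20:
Numerator: 2 = 2 + j0
Denominator: (j20) + 20 = 20 + j20
|N| = √(2² + 0²) ≈ 2, ∠N ≈ 0.00°
|D| = √(20² + 20²) ≈ 28.284, ∠D ≈ 45.00°
|L| = 2 / 28.284 ≈ 0.070711
Gain = 20 log₁₀(0.070711) ≈ -23.01 dB
∠L = 0.00° − 45.00° = -45.00°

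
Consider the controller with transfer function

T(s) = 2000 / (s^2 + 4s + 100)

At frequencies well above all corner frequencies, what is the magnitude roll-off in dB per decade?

Each pole contributes −20 dB/decade at high frequency; each zero contributes +20 dB/decade.
Net: 0 zero(s) − 2 pole(s) → -40 dB/decade.

-40 dB/decade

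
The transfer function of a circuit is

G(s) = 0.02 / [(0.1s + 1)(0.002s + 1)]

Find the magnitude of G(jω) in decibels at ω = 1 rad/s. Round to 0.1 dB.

-34.0 dB

At ω = 1 rad/s:
pole (1 + j1·0.1) = 1 + j0.1 → |·| ≈ 1.005, ∠ ≈ 5.71°
pole (1 + j1·0.002) = 1 + j0.002 → |·| ≈ 1, ∠ ≈ 0.11°
|G| = 0.02 · 1 / (1.005 · 1) ≈ 0.0199
Gain = 20 log₁₀(0.0199) ≈ -34.02 dB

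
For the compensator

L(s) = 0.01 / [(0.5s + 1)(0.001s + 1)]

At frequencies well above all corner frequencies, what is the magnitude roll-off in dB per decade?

-40 dB/decade

Each pole contributes −20 dB/decade at high frequency; each zero contributes +20 dB/decade.
Net: 0 zero(s) − 2 pole(s) → -40 dB/decade.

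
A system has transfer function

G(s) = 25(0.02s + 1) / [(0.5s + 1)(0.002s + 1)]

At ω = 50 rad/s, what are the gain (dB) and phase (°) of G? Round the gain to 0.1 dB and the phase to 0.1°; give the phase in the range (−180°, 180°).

3.0 dB, -48.4°

At ω = 50 rad/s:
zero (1 + j50·0.02) = 1 + j1 → |·| ≈ 1.4142, ∠ ≈ 45.00°
pole (1 + j50·0.5) = 1 + j25 → |·| ≈ 25.02, ∠ ≈ 87.71°
pole (1 + j50·0.002) = 1 + j0.1 → |·| ≈ 1.005, ∠ ≈ 5.71°
|G| = 25 · 1.4142 / (25.02 · 1.005) ≈ 1.406
Gain = 20 log₁₀(1.406) ≈ 2.96 dB
∠G = (45.00°) − (87.71° + 5.71°) = -48.42°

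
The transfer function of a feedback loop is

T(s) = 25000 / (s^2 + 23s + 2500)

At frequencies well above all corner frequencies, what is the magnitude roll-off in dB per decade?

Each pole contributes −20 dB/decade at high frequency; each zero contributes +20 dB/decade.
Net: 0 zero(s) − 2 pole(s) → -40 dB/decade.

-40 dB/decade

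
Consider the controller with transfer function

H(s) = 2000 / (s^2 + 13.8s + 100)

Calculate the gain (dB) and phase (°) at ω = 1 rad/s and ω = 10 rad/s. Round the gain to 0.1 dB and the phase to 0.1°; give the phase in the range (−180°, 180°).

ω = 1: 26.0 dB, -7.9°; ω = 10: 23.2 dB, -90.0°

At s = jω = j1:
quadratic: (j1)² + 13.8·j1 + 100 = 99 + j13.8 → |·| ≈ 99.957, ∠ ≈ 7.94°
|H| = 2000 / 99.957 ≈ 20.009
Gain = 20 log₁₀(20.009) ≈ 26.02 dB
∠H = 0.00° − 7.94° = -7.94°

At s = jω = j10:
quadratic: (j10)² + 13.8·j10 + 100 = 0 + j138 → |·| ≈ 138, ∠ ≈ 90.00°
|H| = 2000 / 138 ≈ 14.493
Gain = 20 log₁₀(14.493) ≈ 23.22 dB
∠H = 0.00° − 90.00° = -90.00°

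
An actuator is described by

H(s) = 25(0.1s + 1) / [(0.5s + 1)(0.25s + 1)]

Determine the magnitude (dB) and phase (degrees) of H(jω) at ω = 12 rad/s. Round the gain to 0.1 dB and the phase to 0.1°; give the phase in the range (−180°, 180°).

6.2 dB, -101.9°

At ω = 12 rad/s:
zero (1 + j12·0.1) = 1 + j1.2 → |·| ≈ 1.562, ∠ ≈ 50.19°
pole (1 + j12·0.5) = 1 + j6 → |·| ≈ 6.0828, ∠ ≈ 80.54°
pole (1 + j12·0.25) = 1 + j3 → |·| ≈ 3.1623, ∠ ≈ 71.57°
|H| = 25 · 1.562 / (6.0828 · 3.1623) ≈ 2.0301
Gain = 20 log₁₀(2.0301) ≈ 6.15 dB
∠H = (50.19°) − (80.54° + 71.57°) = -101.92°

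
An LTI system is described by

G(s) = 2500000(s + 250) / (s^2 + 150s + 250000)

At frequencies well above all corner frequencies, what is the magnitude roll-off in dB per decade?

-20 dB/decade

Each pole contributes −20 dB/decade at high frequency; each zero contributes +20 dB/decade.
Net: 1 zero(s) − 2 pole(s) → -20 dB/decade.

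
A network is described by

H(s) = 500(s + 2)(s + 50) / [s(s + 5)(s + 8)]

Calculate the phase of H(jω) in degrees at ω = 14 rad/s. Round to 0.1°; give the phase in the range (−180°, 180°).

-123.1°

At s = jω = j14:
zero (s+2): 2 + j14 → |·| = √(2²+14²) = √200 ≈ 14.142, ∠ = arctan(14/2) ≈ 81.87°
zero (s+50): 50 + j14 → |·| = √(50²+14²) = √2696 ≈ 51.923, ∠ = arctan(14/50) ≈ 15.64°
pole (s+5): 5 + j14 → |·| = √(5²+14²) = √221 ≈ 14.866, ∠ = arctan(14/5) ≈ 70.35°
pole (s+8): 8 + j14 → |·| = √(8²+14²) = √260 ≈ 16.125, ∠ = arctan(14/8) ≈ 60.26°
pole at origin: |s| = 14, ∠ = 90.00° (in denominator)
∠H = 97.51° − 220.61° = -123.10°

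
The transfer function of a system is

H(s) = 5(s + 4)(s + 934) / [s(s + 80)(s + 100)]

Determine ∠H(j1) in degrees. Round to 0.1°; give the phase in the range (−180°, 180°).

-77.2°

At s = jω = j1:
zero (s+4): 4 + j1 → |·| = √(4²+1²) = √17 ≈ 4.1231, ∠ = arctan(1/4) ≈ 14.04°
zero (s+934): 934 + j1 → |·| = √(934²+1²) = √872357 ≈ 934, ∠ = arctan(1/934) ≈ 0.06°
pole (s+80): 80 + j1 → |·| = √(80²+1²) = √6401 ≈ 80.006, ∠ = arctan(1/80) ≈ 0.72°
pole (s+100): 100 + j1 → |·| = √(100²+1²) = √10001 ≈ 100, ∠ = arctan(1/100) ≈ 0.57°
pole at origin: |s| = 1, ∠ = 90.00° (in denominator)
∠H = 14.10° − 91.29° = -77.19°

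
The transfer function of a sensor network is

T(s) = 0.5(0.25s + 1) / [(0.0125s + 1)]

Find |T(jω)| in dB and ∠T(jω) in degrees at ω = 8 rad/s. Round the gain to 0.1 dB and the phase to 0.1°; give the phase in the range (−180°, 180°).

At ω = 8 rad/s:
zero (1 + j8·0.25) = 1 + j2 → |·| ≈ 2.2361, ∠ ≈ 63.43°
pole (1 + j8·0.0125) = 1 + j0.1 → |·| ≈ 1.005, ∠ ≈ 5.71°
|T| = 0.5 · 2.2361 / (1.005) ≈ 1.1125
Gain = 20 log₁₀(1.1125) ≈ 0.93 dB
∠T = (63.43°) − (5.71°) = 57.72°

0.9 dB, 57.7°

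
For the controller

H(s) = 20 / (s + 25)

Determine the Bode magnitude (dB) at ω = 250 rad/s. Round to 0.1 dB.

Substitute s = j250:
Numerator: 20 = 20 + j0
Denominator: (j250) + 25 = 25 + j250
|N| = √(20² + 0²) ≈ 20, ∠N ≈ 0.00°
|D| = √(25² + 250²) ≈ 251.25, ∠D ≈ 84.29°
|H| = 20 / 251.25 ≈ 0.079602
Gain = 20 log₁₀(0.079602) ≈ -21.98 dB

-22.0 dB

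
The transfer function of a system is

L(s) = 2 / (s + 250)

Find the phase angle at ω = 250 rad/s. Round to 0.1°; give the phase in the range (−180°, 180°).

-45.0°

Substitute s = j250:
Numerator: 2 = 2 + j0
Denominator: (j250) + 250 = 250 + j250
|N| = √(2² + 0²) ≈ 2, ∠N ≈ 0.00°
|D| = √(250² + 250²) ≈ 353.55, ∠D ≈ 45.00°
∠L = 0.00° − 45.00° = -45.00°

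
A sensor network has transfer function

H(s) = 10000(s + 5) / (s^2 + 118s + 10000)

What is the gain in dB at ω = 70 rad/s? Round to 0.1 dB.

At s = jω = j70:
zero (s+5): 5 + j70 → |·| = √(5²+70²) = √4925 ≈ 70.178, ∠ = arctan(70/5) ≈ 85.91°
quadratic: (j70)² + 118·j70 + 10000 = 5100 + j8260 → |·| ≈ 9707.6, ∠ ≈ 58.31°
|H| = 10000 · 70.178 / 9707.6 ≈ 72.292
Gain = 20 log₁₀(72.292) ≈ 37.18 dB

37.2 dB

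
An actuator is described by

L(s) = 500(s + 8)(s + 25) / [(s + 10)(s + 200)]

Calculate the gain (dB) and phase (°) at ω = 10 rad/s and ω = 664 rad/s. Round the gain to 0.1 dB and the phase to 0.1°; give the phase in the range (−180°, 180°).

ω = 10: 35.7 dB, 25.3°; ω = 664: 53.6 dB, 14.8°

At s = jω = j10:
zero (s+8): 8 + j10 → |·| = √(8²+10²) = √164 ≈ 12.806, ∠ = arctan(10/8) ≈ 51.34°
zero (s+25): 25 + j10 → |·| = √(25²+10²) = √725 ≈ 26.926, ∠ = arctan(10/25) ≈ 21.80°
pole (s+10): 10 + j10 → |·| = √(10²+10²) = √200 ≈ 14.142, ∠ = arctan(10/10) ≈ 45.00°
pole (s+200): 200 + j10 → |·| = √(200²+10²) = √40100 ≈ 200.25, ∠ = arctan(10/200) ≈ 2.86°
|L| = 500 · 344.81 / 2831.9 ≈ 60.88
Gain = 20 log₁₀(60.88) ≈ 35.69 dB
∠L = 73.14° − 47.86° = 25.28°

At s = jω = j664:
zero (s+8): 8 + j664 → |·| = √(8²+664²) = √440960 ≈ 664.05, ∠ = arctan(664/8) ≈ 89.31°
zero (s+25): 25 + j664 → |·| = √(25²+664²) = √441521 ≈ 664.47, ∠ = arctan(664/25) ≈ 87.84°
pole (s+10): 10 + j664 → |·| = √(10²+664²) = √440996 ≈ 664.08, ∠ = arctan(664/10) ≈ 89.14°
pole (s+200): 200 + j664 → |·| = √(200²+664²) = √480896 ≈ 693.47, ∠ = arctan(664/200) ≈ 73.24°
|L| = 500 · 4.4124e+05 / 4.6052e+05 ≈ 479.07
Gain = 20 log₁₀(479.07) ≈ 53.61 dB
∠L = 177.15° − 162.38° = 14.77°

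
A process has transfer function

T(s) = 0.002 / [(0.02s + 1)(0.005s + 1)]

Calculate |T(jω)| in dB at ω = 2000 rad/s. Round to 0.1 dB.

-106.1 dB

At ω = 2000 rad/s:
pole (1 + j2000·0.02) = 1 + j40 → |·| ≈ 40.012, ∠ ≈ 88.57°
pole (1 + j2000·0.005) = 1 + j10 → |·| ≈ 10.05, ∠ ≈ 84.29°
|T| = 0.002 · 1 / (40.012 · 10.05) ≈ 4.9736e-06
Gain = 20 log₁₀(4.9736e-06) ≈ -106.07 dB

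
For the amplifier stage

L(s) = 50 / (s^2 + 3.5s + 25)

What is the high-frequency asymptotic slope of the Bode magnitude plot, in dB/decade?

-40 dB/decade

Each pole contributes −20 dB/decade at high frequency; each zero contributes +20 dB/decade.
Net: 0 zero(s) − 2 pole(s) → -40 dB/decade.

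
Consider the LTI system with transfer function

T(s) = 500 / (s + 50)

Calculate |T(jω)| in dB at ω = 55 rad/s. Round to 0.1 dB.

16.6 dB

Substitute s = j55:
Numerator: 500 = 500 + j0
Denominator: (j55) + 50 = 50 + j55
|N| = √(500² + 0²) ≈ 500, ∠N ≈ 0.00°
|D| = √(50² + 55²) ≈ 74.33, ∠D ≈ 47.73°
|T| = 500 / 74.33 ≈ 6.7268
Gain = 20 log₁₀(6.7268) ≈ 16.56 dB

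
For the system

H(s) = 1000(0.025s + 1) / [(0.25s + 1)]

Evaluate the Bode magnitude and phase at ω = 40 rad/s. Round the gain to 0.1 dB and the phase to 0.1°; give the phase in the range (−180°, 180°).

43.0 dB, -39.3°

At ω = 40 rad/s:
zero (1 + j40·0.025) = 1 + j1 → |·| ≈ 1.4142, ∠ ≈ 45.00°
pole (1 + j40·0.25) = 1 + j10 → |·| ≈ 10.05, ∠ ≈ 84.29°
|H| = 1000 · 1.4142 / (10.05) ≈ 140.72
Gain = 20 log₁₀(140.72) ≈ 42.97 dB
∠H = (45.00°) − (84.29°) = -39.29°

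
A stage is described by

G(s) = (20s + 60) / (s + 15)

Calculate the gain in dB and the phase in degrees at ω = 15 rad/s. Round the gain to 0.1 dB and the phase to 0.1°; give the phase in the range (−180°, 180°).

23.2 dB, 33.7°

Substitute s = j15:
Numerator: 20(j15) + 60 = 60 + j300
Denominator: (j15) + 15 = 15 + j15
|N| = √(60² + 300²) ≈ 305.94, ∠N ≈ 78.69°
|D| = √(15² + 15²) ≈ 21.213, ∠D ≈ 45.00°
|G| = 305.94 / 21.213 ≈ 14.422
Gain = 20 log₁₀(14.422) ≈ 23.18 dB
∠G = 78.69° − 45.00° = 33.69°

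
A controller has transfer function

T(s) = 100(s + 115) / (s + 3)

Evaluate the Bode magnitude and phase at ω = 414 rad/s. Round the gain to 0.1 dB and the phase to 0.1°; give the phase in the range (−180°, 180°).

40.3 dB, -15.1°

At s = jω = j414:
zero (s+115): 115 + j414 → |·| = √(115²+414²) = √184621 ≈ 429.68, ∠ = arctan(414/115) ≈ 74.48°
pole (s+3): 3 + j414 → |·| = √(3²+414²) = √171405 ≈ 414.01, ∠ = arctan(414/3) ≈ 89.58°
|T| = 100 · 429.68 / 414.01 ≈ 103.78
Gain = 20 log₁₀(103.78) ≈ 40.32 dB
∠T = 74.48° − 89.58° = -15.10°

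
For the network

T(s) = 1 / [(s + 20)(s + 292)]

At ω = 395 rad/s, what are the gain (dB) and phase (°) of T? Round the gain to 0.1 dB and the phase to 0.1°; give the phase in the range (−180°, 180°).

-105.8 dB, -140.6°

At s = jω = j395:
pole (s+20): 20 + j395 → |·| = √(20²+395²) = √156425 ≈ 395.51, ∠ = arctan(395/20) ≈ 87.10°
pole (s+292): 292 + j395 → |·| = √(292²+395²) = √241289 ≈ 491.21, ∠ = arctan(395/292) ≈ 53.53°
|T| = 1 / 1.9428e+05 ≈ 5.1472e-06
Gain = 20 log₁₀(5.1472e-06) ≈ -105.77 dB
∠T = 0.00° − 140.63° = -140.63°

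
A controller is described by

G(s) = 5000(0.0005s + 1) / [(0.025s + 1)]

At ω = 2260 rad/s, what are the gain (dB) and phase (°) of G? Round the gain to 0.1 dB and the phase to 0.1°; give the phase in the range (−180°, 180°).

42.5 dB, -40.5°

At ω = 2260 rad/s:
zero (1 + j2260·0.0005) = 1 + j1.13 → |·| ≈ 1.5089, ∠ ≈ 48.49°
pole (1 + j2260·0.025) = 1 + j56.5 → |·| ≈ 56.509, ∠ ≈ 88.99°
|G| = 5000 · 1.5089 / (56.509) ≈ 133.51
Gain = 20 log₁₀(133.51) ≈ 42.51 dB
∠G = (48.49°) − (88.99°) = -40.50°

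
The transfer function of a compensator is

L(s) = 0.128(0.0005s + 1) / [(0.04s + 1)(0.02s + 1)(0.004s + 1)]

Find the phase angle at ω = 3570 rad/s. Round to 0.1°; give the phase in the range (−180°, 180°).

156.0°

At ω = 3570 rad/s:
zero (1 + j3570·0.0005) = 1 + j1.785 → |·| ≈ 2.046, ∠ ≈ 60.74°
pole (1 + j3570·0.04) = 1 + j142.8 → |·| ≈ 142.8, ∠ ≈ 89.60°
pole (1 + j3570·0.02) = 1 + j71.4 → |·| ≈ 71.407, ∠ ≈ 89.20°
pole (1 + j3570·0.004) = 1 + j14.28 → |·| ≈ 14.315, ∠ ≈ 85.99°
∠L = (60.74°) − (89.60° + 89.20° + 85.99°) = -204.05° ≡ 155.95° (principal value)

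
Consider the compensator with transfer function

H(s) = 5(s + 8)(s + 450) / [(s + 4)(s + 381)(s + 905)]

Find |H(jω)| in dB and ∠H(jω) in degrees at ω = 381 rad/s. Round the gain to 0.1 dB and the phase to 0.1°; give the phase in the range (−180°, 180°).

-45.1 dB, -28.2°

At s = jω = j381:
zero (s+8): 8 + j381 → |·| = √(8²+381²) = √145225 ≈ 381.08, ∠ = arctan(381/8) ≈ 88.80°
zero (s+450): 450 + j381 → |·| = √(450²+381²) = √347661 ≈ 589.63, ∠ = arctan(381/450) ≈ 40.25°
pole (s+4): 4 + j381 → |·| = √(4²+381²) = √145177 ≈ 381.02, ∠ = arctan(381/4) ≈ 89.40°
pole (s+381): 381 + j381 → |·| = √(381²+381²) = √290322 ≈ 538.82, ∠ = arctan(381/381) ≈ 45.00°
pole (s+905): 905 + j381 → |·| = √(905²+381²) = √964186 ≈ 981.93, ∠ = arctan(381/905) ≈ 22.83°
|H| = 5 · 2.247e+05 / 2.0159e+08 ≈ 0.0055732
Gain = 20 log₁₀(0.0055732) ≈ -45.08 dB
∠H = 129.05° − 157.23° = -28.18°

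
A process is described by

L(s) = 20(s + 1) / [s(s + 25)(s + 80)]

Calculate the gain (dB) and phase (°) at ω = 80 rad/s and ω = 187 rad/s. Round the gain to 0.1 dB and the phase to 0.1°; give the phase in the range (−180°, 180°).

At s = jω = j80:
zero (s+1): 1 + j80 → |·| = √(1²+80²) = √6401 ≈ 80.006, ∠ = arctan(80/1) ≈ 89.28°
pole (s+25): 25 + j80 → |·| = √(25²+80²) = √7025 ≈ 83.815, ∠ = arctan(80/25) ≈ 72.65°
pole (s+80): 80 + j80 → |·| = √(80²+80²) = √12800 ≈ 113.14, ∠ = arctan(80/80) ≈ 45.00°
pole at origin: |s| = 80, ∠ = 90.00° (in denominator)
|L| = 20 · 80.006 / 7.5863e+05 ≈ 0.0021092
Gain = 20 log₁₀(0.0021092) ≈ -53.52 dB
∠L = 89.28° − 207.65° = -118.37°

At s = jω = j187:
zero (s+1): 1 + j187 → |·| = √(1²+187²) = √34970 ≈ 187, ∠ = arctan(187/1) ≈ 89.69°
pole (s+25): 25 + j187 → |·| = √(25²+187²) = √35594 ≈ 188.66, ∠ = arctan(187/25) ≈ 82.39°
pole (s+80): 80 + j187 → |·| = √(80²+187²) = √41369 ≈ 203.39, ∠ = arctan(187/80) ≈ 66.84°
pole at origin: |s| = 187, ∠ = 90.00° (in denominator)
|L| = 20 · 187 / 7.1755e+06 ≈ 0.00052122
Gain = 20 log₁₀(0.00052122) ≈ -65.66 dB
∠L = 89.69° − 239.23° = -149.54°

ω = 80: -53.5 dB, -118.4°; ω = 187: -65.7 dB, -149.5°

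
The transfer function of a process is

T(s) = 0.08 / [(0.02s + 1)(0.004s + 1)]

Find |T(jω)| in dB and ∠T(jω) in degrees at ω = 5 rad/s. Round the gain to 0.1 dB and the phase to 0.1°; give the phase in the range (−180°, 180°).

At ω = 5 rad/s:
pole (1 + j5·0.02) = 1 + j0.1 → |·| ≈ 1.005, ∠ ≈ 5.71°
pole (1 + j5·0.004) = 1 + j0.02 → |·| ≈ 1.0002, ∠ ≈ 1.15°
|T| = 0.08 · 1 / (1.005 · 1.0002) ≈ 0.079586
Gain = 20 log₁₀(0.079586) ≈ -21.98 dB
∠T = (0°) − (5.71° + 1.15°) = -6.86°

-22.0 dB, -6.9°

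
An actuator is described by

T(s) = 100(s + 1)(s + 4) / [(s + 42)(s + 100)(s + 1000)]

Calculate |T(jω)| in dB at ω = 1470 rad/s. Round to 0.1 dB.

At s = jω = j1470:
zero (s+1): 1 + j1470 → |·| = √(1²+1470²) = √2160901 ≈ 1470, ∠ = arctan(1470/1) ≈ 89.96°
zero (s+4): 4 + j1470 → |·| = √(4²+1470²) = √2160916 ≈ 1470, ∠ = arctan(1470/4) ≈ 89.84°
pole (s+42): 42 + j1470 → |·| = √(42²+1470²) = √2162664 ≈ 1470.6, ∠ = arctan(1470/42) ≈ 88.36°
pole (s+100): 100 + j1470 → |·| = √(100²+1470²) = √2170900 ≈ 1473.4, ∠ = arctan(1470/100) ≈ 86.11°
pole (s+1000): 1000 + j1470 → |·| = √(1000²+1470²) = √3160900 ≈ 1777.9, ∠ = arctan(1470/1000) ≈ 55.77°
|T| = 100 · 2.1609e+06 / 3.8523e+09 ≈ 0.056094
Gain = 20 log₁₀(0.056094) ≈ -25.02 dB

-25.0 dB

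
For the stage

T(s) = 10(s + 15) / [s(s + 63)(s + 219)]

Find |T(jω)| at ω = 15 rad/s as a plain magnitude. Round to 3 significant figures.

0.000995

At s = jω = j15:
zero (s+15): 15 + j15 → |·| = √(15²+15²) = √450 ≈ 21.213, ∠ = arctan(15/15) ≈ 45.00°
pole (s+63): 63 + j15 → |·| = √(63²+15²) = √4194 ≈ 64.761, ∠ = arctan(15/63) ≈ 13.39°
pole (s+219): 219 + j15 → |·| = √(219²+15²) = √48186 ≈ 219.51, ∠ = arctan(15/219) ≈ 3.92°
pole at origin: |s| = 15, ∠ = 90.00° (in denominator)
|T| = 10 · 21.213 / 2.1324e+05 ≈ 0.00099479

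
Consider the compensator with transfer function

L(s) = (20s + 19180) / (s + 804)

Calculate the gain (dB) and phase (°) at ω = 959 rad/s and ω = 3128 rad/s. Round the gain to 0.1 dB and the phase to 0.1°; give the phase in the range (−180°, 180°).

ω = 959: 26.7 dB, -5.0°; ω = 3128: 26.1 dB, -2.6°

Substitute s = j959:
Numerator: 20(j959) + 19180 = 19180 + j19180
Denominator: (j959) + 804 = 804 + j959
|N| = √(19180² + 19180²) ≈ 27125, ∠N ≈ 45.00°
|D| = √(804² + 959²) ≈ 1251.4, ∠D ≈ 50.02°
|L| = 27125 / 1251.4 ≈ 21.676
Gain = 20 log₁₀(21.676) ≈ 26.72 dB
∠L = 45.00° − 50.02° = -5.02°

Substitute s = j3128:
Numerator: 20(j3128) + 19180 = 19180 + j62560
Denominator: (j3128) + 804 = 804 + j3128
|N| = √(19180² + 62560²) ≈ 65434, ∠N ≈ 72.96°
|D| = √(804² + 3128²) ≈ 3229.7, ∠D ≈ 75.59°
|L| = 65434 / 3229.7 ≈ 20.26
Gain = 20 log₁₀(20.26) ≈ 26.13 dB
∠L = 72.96° − 75.59° = -2.63°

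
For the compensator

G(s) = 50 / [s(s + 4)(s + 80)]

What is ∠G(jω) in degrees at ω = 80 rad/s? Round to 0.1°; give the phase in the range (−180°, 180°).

At s = jω = j80:
pole (s+4): 4 + j80 → |·| = √(4²+80²) = √6416 ≈ 80.1, ∠ = arctan(80/4) ≈ 87.14°
pole (s+80): 80 + j80 → |·| = √(80²+80²) = √12800 ≈ 113.14, ∠ = arctan(80/80) ≈ 45.00°
pole at origin: |s| = 80, ∠ = 90.00° (in denominator)
∠G = 0.00° − 222.14° = -222.14° ≡ 137.86° (principal value)

137.9°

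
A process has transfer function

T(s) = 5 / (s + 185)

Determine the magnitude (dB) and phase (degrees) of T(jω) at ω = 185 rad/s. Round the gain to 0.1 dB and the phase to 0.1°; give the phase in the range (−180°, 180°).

At s = jω = j185:
pole (s+185): 185 + j185 → |·| = √(185²+185²) = √68450 ≈ 261.63, ∠ = arctan(185/185) ≈ 45.00°
|T| = 5 / 261.63 ≈ 0.019111
Gain = 20 log₁₀(0.019111) ≈ -34.37 dB
∠T = 0.00° − 45.00° = -45.00°

-34.4 dB, -45.0°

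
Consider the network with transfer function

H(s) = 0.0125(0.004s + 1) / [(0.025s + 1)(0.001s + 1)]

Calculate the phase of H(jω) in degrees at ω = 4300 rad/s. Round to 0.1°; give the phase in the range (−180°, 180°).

-79.7°

At ω = 4300 rad/s:
zero (1 + j4300·0.004) = 1 + j17.2 → |·| ≈ 17.229, ∠ ≈ 86.67°
pole (1 + j4300·0.025) = 1 + j107.5 → |·| ≈ 107.5, ∠ ≈ 89.47°
pole (1 + j4300·0.001) = 1 + j4.3 → |·| ≈ 4.4147, ∠ ≈ 76.91°
∠H = (86.67°) − (89.47° + 76.91°) = -79.71°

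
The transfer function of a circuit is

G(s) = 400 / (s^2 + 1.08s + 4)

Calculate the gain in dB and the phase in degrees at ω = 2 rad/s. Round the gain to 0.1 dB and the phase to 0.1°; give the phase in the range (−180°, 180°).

45.4 dB, -90.0°

At s = jω = j2:
quadratic: (j2)² + 1.08·j2 + 4 = 0 + j2.16 → |·| ≈ 2.16, ∠ ≈ 90.00°
|G| = 400 / 2.16 ≈ 185.19
Gain = 20 log₁₀(185.19) ≈ 45.35 dB
∠G = 0.00° − 90.00° = -90.00°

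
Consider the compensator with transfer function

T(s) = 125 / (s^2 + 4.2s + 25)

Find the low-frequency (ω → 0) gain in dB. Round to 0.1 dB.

T(0) = 125 / 25 = 5
20 log₁₀(5) ≈ 13.98 dB

14.0 dB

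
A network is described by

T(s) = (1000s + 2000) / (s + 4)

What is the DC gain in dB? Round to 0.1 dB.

54.0 dB

T(0) = 2000 / 4 = 500
20 log₁₀(500) ≈ 53.98 dB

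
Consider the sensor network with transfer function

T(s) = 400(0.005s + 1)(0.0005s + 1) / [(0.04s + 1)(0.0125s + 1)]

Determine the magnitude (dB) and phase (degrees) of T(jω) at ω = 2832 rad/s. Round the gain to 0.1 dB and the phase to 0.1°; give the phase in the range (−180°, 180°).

At ω = 2832 rad/s:
zero (1 + j2832·0.005) = 1 + j14.16 → |·| ≈ 14.195, ∠ ≈ 85.96°
zero (1 + j2832·0.0005) = 1 + j1.416 → |·| ≈ 1.7335, ∠ ≈ 54.77°
pole (1 + j2832·0.04) = 1 + j113.28 → |·| ≈ 113.28, ∠ ≈ 89.49°
pole (1 + j2832·0.0125) = 1 + j35.4 → |·| ≈ 35.414, ∠ ≈ 88.38°
|T| = 400 · 14.195 · 1.7335 / (113.28 · 35.414) ≈ 2.4535
Gain = 20 log₁₀(2.4535) ≈ 7.80 dB
∠T = (85.96° + 54.77°) − (89.49° + 88.38°) = -37.14°

7.8 dB, -37.1°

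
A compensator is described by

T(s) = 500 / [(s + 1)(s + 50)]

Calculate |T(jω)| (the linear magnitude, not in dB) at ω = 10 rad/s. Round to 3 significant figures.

At s = jω = j10:
pole (s+1): 1 + j10 → |·| = √(1²+10²) = √101 ≈ 10.05, ∠ = arctan(10/1) ≈ 84.29°
pole (s+50): 50 + j10 → |·| = √(50²+10²) = √2600 ≈ 50.99, ∠ = arctan(10/50) ≈ 11.31°
|T| = 500 / 512.45 ≈ 0.9757

0.976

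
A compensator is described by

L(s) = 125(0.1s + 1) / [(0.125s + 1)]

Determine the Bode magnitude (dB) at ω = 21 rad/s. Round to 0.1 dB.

At ω = 21 rad/s:
zero (1 + j21·0.1) = 1 + j2.1 → |·| ≈ 2.3259, ∠ ≈ 64.54°
pole (1 + j21·0.125) = 1 + j2.625 → |·| ≈ 2.809, ∠ ≈ 69.15°
|L| = 125 · 2.3259 / (2.809) ≈ 103.5
Gain = 20 log₁₀(103.5) ≈ 40.30 dB

40.3 dB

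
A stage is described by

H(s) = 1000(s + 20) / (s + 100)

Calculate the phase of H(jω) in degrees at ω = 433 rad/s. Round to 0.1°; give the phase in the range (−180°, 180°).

10.4°

At s = jω = j433:
zero (s+20): 20 + j433 → |·| = √(20²+433²) = √187889 ≈ 433.46, ∠ = arctan(433/20) ≈ 87.36°
pole (s+100): 100 + j433 → |·| = √(100²+433²) = √197489 ≈ 444.4, ∠ = arctan(433/100) ≈ 77.00°
∠H = 87.36° − 77.00° = 10.36°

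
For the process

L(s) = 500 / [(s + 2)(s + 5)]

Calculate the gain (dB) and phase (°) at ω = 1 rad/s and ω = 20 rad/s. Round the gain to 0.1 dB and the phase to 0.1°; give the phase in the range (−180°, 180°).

ω = 1: 32.8 dB, -37.9°; ω = 20: 1.6 dB, -160.3°

At s = jω = j1:
pole (s+2): 2 + j1 → |·| = √(2²+1²) = √5 ≈ 2.2361, ∠ = arctan(1/2) ≈ 26.57°
pole (s+5): 5 + j1 → |·| = √(5²+1²) = √26 ≈ 5.099, ∠ = arctan(1/5) ≈ 11.31°
|L| = 500 / 11.402 ≈ 43.852
Gain = 20 log₁₀(43.852) ≈ 32.84 dB
∠L = 0.00° − 37.88° = -37.88°

At s = jω = j20:
pole (s+2): 2 + j20 → |·| = √(2²+20²) = √404 ≈ 20.1, ∠ = arctan(20/2) ≈ 84.29°
pole (s+5): 5 + j20 → |·| = √(5²+20²) = √425 ≈ 20.616, ∠ = arctan(20/5) ≈ 75.96°
|L| = 500 / 414.38 ≈ 1.2066
Gain = 20 log₁₀(1.2066) ≈ 1.63 dB
∠L = 0.00° − 160.25° = -160.25°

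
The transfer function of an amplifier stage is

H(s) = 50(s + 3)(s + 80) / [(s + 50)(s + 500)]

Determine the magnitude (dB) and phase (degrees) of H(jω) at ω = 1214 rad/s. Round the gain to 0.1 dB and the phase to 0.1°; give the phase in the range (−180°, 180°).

33.3 dB, 20.8°

At s = jω = j1214:
zero (s+3): 3 + j1214 → |·| = √(3²+1214²) = √1473805 ≈ 1214, ∠ = arctan(1214/3) ≈ 89.86°
zero (s+80): 80 + j1214 → |·| = √(80²+1214²) = √1480196 ≈ 1216.6, ∠ = arctan(1214/80) ≈ 86.23°
pole (s+50): 50 + j1214 → |·| = √(50²+1214²) = √1476296 ≈ 1215, ∠ = arctan(1214/50) ≈ 87.64°
pole (s+500): 500 + j1214 → |·| = √(500²+1214²) = √1723796 ≈ 1312.9, ∠ = arctan(1214/500) ≈ 67.62°
|H| = 50 · 1.477e+06 / 1.5952e+06 ≈ 46.295
Gain = 20 log₁₀(46.295) ≈ 33.31 dB
∠H = 176.09° − 155.26° = 20.83°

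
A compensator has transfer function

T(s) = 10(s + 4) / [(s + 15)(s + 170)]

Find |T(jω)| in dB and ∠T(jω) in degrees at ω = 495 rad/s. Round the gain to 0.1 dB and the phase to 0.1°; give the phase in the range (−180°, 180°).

-34.4 dB, -69.8°

At s = jω = j495:
zero (s+4): 4 + j495 → |·| = √(4²+495²) = √245041 ≈ 495.02, ∠ = arctan(495/4) ≈ 89.54°
pole (s+15): 15 + j495 → |·| = √(15²+495²) = √245250 ≈ 495.23, ∠ = arctan(495/15) ≈ 88.26°
pole (s+170): 170 + j495 → |·| = √(170²+495²) = √273925 ≈ 523.38, ∠ = arctan(495/170) ≈ 71.05°
|T| = 10 · 495.02 / 2.5919e+05 ≈ 0.019099
Gain = 20 log₁₀(0.019099) ≈ -34.38 dB
∠T = 89.54° − 159.31° = -69.77°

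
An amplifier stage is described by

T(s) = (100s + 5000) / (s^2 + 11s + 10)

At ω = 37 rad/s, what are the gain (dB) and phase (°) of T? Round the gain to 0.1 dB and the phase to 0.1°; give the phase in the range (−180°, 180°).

Substitute s = j37:
Numerator: 100(j37) + 5000 = 5000 + j3700
Denominator: (j37)^2 + 11(j37) + 10 = -1359 + j407
|N| = √(5000² + 3700²) ≈ 6220.1, ∠N ≈ 36.50°
|D| = √(1359² + 407²) ≈ 1418.6, ∠D ≈ 163.33°
|T| = 6220.1 / 1418.6 ≈ 4.3847
Gain = 20 log₁₀(4.3847) ≈ 12.84 dB
∠T = 36.50° − 163.33° = -126.83°

12.8 dB, -126.8°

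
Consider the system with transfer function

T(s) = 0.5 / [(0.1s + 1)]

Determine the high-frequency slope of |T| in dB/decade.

-20 dB/decade

Each pole contributes −20 dB/decade at high frequency; each zero contributes +20 dB/decade.
Net: 0 zero(s) − 1 pole(s) → -20 dB/decade.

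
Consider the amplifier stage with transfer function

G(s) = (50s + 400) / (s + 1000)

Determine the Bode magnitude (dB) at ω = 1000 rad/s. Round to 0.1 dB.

31.0 dB

Substitute s = j1000:
Numerator: 50(j1000) + 400 = 400 + j50000
Denominator: (j1000) + 1000 = 1000 + j1000
|N| = √(400² + 50000²) ≈ 50002, ∠N ≈ 89.54°
|D| = √(1000² + 1000²) ≈ 1414.2, ∠D ≈ 45.00°
|G| = 50002 / 1414.2 ≈ 35.357
Gain = 20 log₁₀(35.357) ≈ 30.97 dB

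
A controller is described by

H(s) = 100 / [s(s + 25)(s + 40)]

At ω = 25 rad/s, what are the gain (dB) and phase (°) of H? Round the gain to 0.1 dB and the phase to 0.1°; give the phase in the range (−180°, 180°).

At s = jω = j25:
pole (s+25): 25 + j25 → |·| = √(25²+25²) = √1250 ≈ 35.355, ∠ = arctan(25/25) ≈ 45.00°
pole (s+40): 40 + j25 → |·| = √(40²+25²) = √2225 ≈ 47.17, ∠ = arctan(25/40) ≈ 32.01°
pole at origin: |s| = 25, ∠ = 90.00° (in denominator)
|H| = 100 / 41692 ≈ 0.0023985
Gain = 20 log₁₀(0.0023985) ≈ -52.40 dB
∠H = 0.00° − 167.01° = -167.01°

-52.4 dB, -167.0°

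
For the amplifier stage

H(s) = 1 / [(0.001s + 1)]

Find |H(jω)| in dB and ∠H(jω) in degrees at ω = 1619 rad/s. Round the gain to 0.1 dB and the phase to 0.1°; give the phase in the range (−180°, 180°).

At ω = 1619 rad/s:
pole (1 + j1619·0.001) = 1 + j1.619 → |·| ≈ 1.9029, ∠ ≈ 58.30°
|H| = 1 · 1 / (1.9029) ≈ 0.52551
Gain = 20 log₁₀(0.52551) ≈ -5.59 dB
∠H = (0°) − (58.30°) = -58.30°

-5.6 dB, -58.3°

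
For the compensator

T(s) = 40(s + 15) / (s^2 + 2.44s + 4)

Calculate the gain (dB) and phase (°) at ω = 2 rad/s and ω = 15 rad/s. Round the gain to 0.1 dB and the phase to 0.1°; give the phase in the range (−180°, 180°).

At s = jω = j2:
zero (s+15): 15 + j2 → |·| = √(15²+2²) = √229 ≈ 15.133, ∠ = arctan(2/15) ≈ 7.59°
quadratic: (j2)² + 2.44·j2 + 4 = 0 + j4.88 → |·| ≈ 4.88, ∠ ≈ 90.00°
|T| = 40 · 15.133 / 4.88 ≈ 124.04
Gain = 20 log₁₀(124.04) ≈ 41.87 dB
∠T = 7.59° − 90.00° = -82.41°

At s = jω = j15:
zero (s+15): 15 + j15 → |·| = √(15²+15²) = √450 ≈ 21.213, ∠ = arctan(15/15) ≈ 45.00°
quadratic: (j15)² + 2.44·j15 + 4 = -221 + j36.6 → |·| ≈ 224.01, ∠ ≈ 170.60°
|T| = 40 · 21.213 / 224.01 ≈ 3.7879
Gain = 20 log₁₀(3.7879) ≈ 11.57 dB
∠T = 45.00° − 170.60° = -125.60°

ω = 2: 41.9 dB, -82.4°; ω = 15: 11.6 dB, -125.6°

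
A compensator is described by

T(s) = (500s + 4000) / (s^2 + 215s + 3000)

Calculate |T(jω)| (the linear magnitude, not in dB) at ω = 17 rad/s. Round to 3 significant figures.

Substitute s = j17:
Numerator: 500(j17) + 4000 = 4000 + j8500
Denominator: (j17)^2 + 215(j17) + 3000 = 2711 + j3655
|N| = √(4000² + 8500²) ≈ 9394.1, ∠N ≈ 64.80°
|D| = √(2711² + 3655²) ≈ 4550.7, ∠D ≈ 53.43°
|T| = 9394.1 / 4550.7 ≈ 2.0643

2.06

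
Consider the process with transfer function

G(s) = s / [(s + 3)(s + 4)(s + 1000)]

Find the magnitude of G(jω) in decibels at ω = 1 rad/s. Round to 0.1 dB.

At s = jω = j1:
zero at origin: s = j1 → |·| = 1, ∠ = 90.00°
pole (s+3): 3 + j1 → |·| = √(3²+1²) = √10 ≈ 3.1623, ∠ = arctan(1/3) ≈ 18.43°
pole (s+4): 4 + j1 → |·| = √(4²+1²) = √17 ≈ 4.1231, ∠ = arctan(1/4) ≈ 14.04°
pole (s+1000): 1000 + j1 → |·| = √(1000²+1²) = √1000001 ≈ 1000, ∠ = arctan(1/1000) ≈ 0.06°
|G| = 1 · 1 / 13038 ≈ 7.6699e-05
Gain = 20 log₁₀(7.6699e-05) ≈ -82.30 dB

-82.3 dB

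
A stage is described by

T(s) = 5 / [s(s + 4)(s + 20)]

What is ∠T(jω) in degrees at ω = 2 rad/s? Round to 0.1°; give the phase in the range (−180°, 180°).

At s = jω = j2:
pole (s+4): 4 + j2 → |·| = √(4²+2²) = √20 ≈ 4.4721, ∠ = arctan(2/4) ≈ 26.57°
pole (s+20): 20 + j2 → |·| = √(20²+2²) = √404 ≈ 20.1, ∠ = arctan(2/20) ≈ 5.71°
pole at origin: |s| = 2, ∠ = 90.00° (in denominator)
∠T = 0.00° − 122.28° = -122.28°

-122.3°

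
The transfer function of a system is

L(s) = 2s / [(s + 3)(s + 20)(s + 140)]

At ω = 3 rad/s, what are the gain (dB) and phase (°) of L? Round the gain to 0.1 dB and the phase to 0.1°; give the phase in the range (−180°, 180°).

-66.0 dB, 35.2°

At s = jω = j3:
zero at origin: s = j3 → |·| = 3, ∠ = 90.00°
pole (s+3): 3 + j3 → |·| = √(3²+3²) = √18 ≈ 4.2426, ∠ = arctan(3/3) ≈ 45.00°
pole (s+20): 20 + j3 → |·| = √(20²+3²) = √409 ≈ 20.224, ∠ = arctan(3/20) ≈ 8.53°
pole (s+140): 140 + j3 → |·| = √(140²+3²) = √19609 ≈ 140.03, ∠ = arctan(3/140) ≈ 1.23°
|L| = 2 · 3 / 12015 ≈ 0.00049938
Gain = 20 log₁₀(0.00049938) ≈ -66.03 dB
∠L = 90.00° − 54.76° = 35.24°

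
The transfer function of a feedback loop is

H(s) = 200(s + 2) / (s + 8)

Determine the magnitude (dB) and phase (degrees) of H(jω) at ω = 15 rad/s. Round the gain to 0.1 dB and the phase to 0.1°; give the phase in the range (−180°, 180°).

45.0 dB, 20.5°

At s = jω = j15:
zero (s+2): 2 + j15 → |·| = √(2²+15²) = √229 ≈ 15.133, ∠ = arctan(15/2) ≈ 82.41°
pole (s+8): 8 + j15 → |·| = √(8²+15²) = √289 ≈ 17, ∠ = arctan(15/8) ≈ 61.93°
|H| = 200 · 15.133 / 17 ≈ 178.04
Gain = 20 log₁₀(178.04) ≈ 45.01 dB
∠H = 82.41° − 61.93° = 20.48°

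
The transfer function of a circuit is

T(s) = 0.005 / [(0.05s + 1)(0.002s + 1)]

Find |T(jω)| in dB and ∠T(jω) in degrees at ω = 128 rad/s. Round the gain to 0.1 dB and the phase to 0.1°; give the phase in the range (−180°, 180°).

-62.5 dB, -95.5°

At ω = 128 rad/s:
pole (1 + j128·0.05) = 1 + j6.4 → |·| ≈ 6.4777, ∠ ≈ 81.12°
pole (1 + j128·0.002) = 1 + j0.256 → |·| ≈ 1.0322, ∠ ≈ 14.36°
|T| = 0.005 · 1 / (6.4777 · 1.0322) ≈ 0.0007478
Gain = 20 log₁₀(0.0007478) ≈ -62.52 dB
∠T = (0°) − (81.12° + 14.36°) = -95.48°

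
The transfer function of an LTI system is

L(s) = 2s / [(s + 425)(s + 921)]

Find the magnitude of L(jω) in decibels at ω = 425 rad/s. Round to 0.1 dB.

At s = jω = j425:
zero at origin: s = j425 → |·| = 425, ∠ = 90.00°
pole (s+425): 425 + j425 → |·| = √(425²+425²) = √361250 ≈ 601.04, ∠ = arctan(425/425) ≈ 45.00°
pole (s+921): 921 + j425 → |·| = √(921²+425²) = √1028866 ≈ 1014.3, ∠ = arctan(425/921) ≈ 24.77°
|L| = 2 · 425 / 6.0963e+05 ≈ 0.0013943
Gain = 20 log₁₀(0.0013943) ≈ -57.11 dB

-57.1 dB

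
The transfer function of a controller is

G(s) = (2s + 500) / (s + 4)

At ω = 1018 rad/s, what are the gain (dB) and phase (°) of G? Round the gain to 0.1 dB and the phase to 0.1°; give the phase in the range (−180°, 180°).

6.3 dB, -13.6°

Substitute s = j1018:
Numerator: 2(j1018) + 500 = 500 + j2036
Denominator: (j1018) + 4 = 4 + j1018
|N| = √(500² + 2036²) ≈ 2096.5, ∠N ≈ 76.20°
|D| = √(4² + 1018²) ≈ 1018, ∠D ≈ 89.77°
|G| = 2096.5 / 1018 ≈ 2.0594
Gain = 20 log₁₀(2.0594) ≈ 6.27 dB
∠G = 76.20° − 89.77° = -13.57°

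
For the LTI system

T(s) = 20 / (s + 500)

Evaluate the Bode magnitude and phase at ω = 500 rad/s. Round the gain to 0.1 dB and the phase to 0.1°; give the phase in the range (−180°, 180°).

-31.0 dB, -45.0°

Substitute s = j500:
Numerator: 20 = 20 + j0
Denominator: (j500) + 500 = 500 + j500
|N| = √(20² + 0²) ≈ 20, ∠N ≈ 0.00°
|D| = √(500² + 500²) ≈ 707.11, ∠D ≈ 45.00°
|T| = 20 / 707.11 ≈ 0.028284
Gain = 20 log₁₀(0.028284) ≈ -30.97 dB
∠T = 0.00° − 45.00° = -45.00°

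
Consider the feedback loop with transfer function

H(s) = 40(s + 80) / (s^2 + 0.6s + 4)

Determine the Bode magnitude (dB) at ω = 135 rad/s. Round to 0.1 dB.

At s = jω = j135:
zero (s+80): 80 + j135 → |·| = √(80²+135²) = √24625 ≈ 156.92, ∠ = arctan(135/80) ≈ 59.35°
quadratic: (j135)² + 0.6·j135 + 4 = -18221 + j81 → |·| ≈ 18221, ∠ ≈ 179.75°
|H| = 40 · 156.92 / 18221 ≈ 0.34448
Gain = 20 log₁₀(0.34448) ≈ -9.26 dB

-9.3 dB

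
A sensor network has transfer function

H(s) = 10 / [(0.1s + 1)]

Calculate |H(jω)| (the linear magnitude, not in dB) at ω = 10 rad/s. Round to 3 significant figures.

At ω = 10 rad/s:
pole (1 + j10·0.1) = 1 + j1 → |·| ≈ 1.4142, ∠ ≈ 45.00°
|H| = 10 · 1 / (1.4142) ≈ 7.0711

7.07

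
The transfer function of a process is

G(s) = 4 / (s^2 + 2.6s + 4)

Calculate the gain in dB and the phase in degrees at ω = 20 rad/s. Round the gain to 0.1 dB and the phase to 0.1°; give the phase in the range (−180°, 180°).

At s = jω = j20:
quadratic: (j20)² + 2.6·j20 + 4 = -396 + j52 → |·| ≈ 399.4, ∠ ≈ 172.52°
|G| = 4 / 399.4 ≈ 0.010015
Gain = 20 log₁₀(0.010015) ≈ -39.99 dB
∠G = 0.00° − 172.52° = -172.52°

-40.0 dB, -172.5°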